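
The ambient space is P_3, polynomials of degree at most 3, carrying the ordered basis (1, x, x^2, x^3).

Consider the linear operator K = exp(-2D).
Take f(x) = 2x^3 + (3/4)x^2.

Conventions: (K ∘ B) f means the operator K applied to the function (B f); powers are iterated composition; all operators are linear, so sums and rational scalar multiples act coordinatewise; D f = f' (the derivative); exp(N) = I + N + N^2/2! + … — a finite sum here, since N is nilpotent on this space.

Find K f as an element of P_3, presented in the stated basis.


the image equals g(x) = 2x^3 - (45/4)x^2 + 21x - 13

order-1 term: -12x^2 - 3x
order-2 term: 24x + 3
order-3 term: -16
the series for exp(-2D) f terminates at order 3
exp(-2D) f = 2x^3 - (45/4)x^2 + 21x - 13


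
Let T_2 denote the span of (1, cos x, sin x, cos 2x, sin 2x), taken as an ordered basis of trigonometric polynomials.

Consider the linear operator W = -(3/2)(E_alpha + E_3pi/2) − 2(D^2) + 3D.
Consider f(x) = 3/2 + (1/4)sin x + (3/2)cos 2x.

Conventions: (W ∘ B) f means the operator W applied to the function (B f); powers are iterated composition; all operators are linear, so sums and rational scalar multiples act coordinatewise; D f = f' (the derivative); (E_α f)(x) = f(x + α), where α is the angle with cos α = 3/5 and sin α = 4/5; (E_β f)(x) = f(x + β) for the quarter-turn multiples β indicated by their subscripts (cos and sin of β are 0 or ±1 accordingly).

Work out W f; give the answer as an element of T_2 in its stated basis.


the result is g(x) = -9/2 + (33/40)cos x + (11/40)sin x + (372/25)cos 2x - (171/25)sin 2x

E_alpha f = 3/2 + (1/5)cos x + (3/20)sin x - (21/50)cos 2x - (36/25)sin 2x
E_3pi/2 f = 3/2 - (1/4)cos x - (3/2)cos 2x
(E_alpha + E_3pi/2) f = 3 - (1/20)cos x + (3/20)sin x - (48/25)cos 2x - (36/25)sin 2x
(-(3/2)(E_alpha + E_3pi/2)) f = -9/2 + (3/40)cos x - (9/40)sin x + (72/25)cos 2x + (54/25)sin 2x
D f = (1/4)cos x - 3sin 2x
D D f = -(1/4)sin x - 6cos 2x
(-2(D^2)) f = (1/2)sin x + 12cos 2x
D f = (1/4)cos x - 3sin 2x
(3D) f = (3/4)cos x - 9sin 2x
(-(3/2)(E_alpha + E_3pi/2) − 2(D^2) + 3D) f = -9/2 + (33/40)cos x + (11/40)sin x + (372/25)cos 2x - (171/25)sin 2x


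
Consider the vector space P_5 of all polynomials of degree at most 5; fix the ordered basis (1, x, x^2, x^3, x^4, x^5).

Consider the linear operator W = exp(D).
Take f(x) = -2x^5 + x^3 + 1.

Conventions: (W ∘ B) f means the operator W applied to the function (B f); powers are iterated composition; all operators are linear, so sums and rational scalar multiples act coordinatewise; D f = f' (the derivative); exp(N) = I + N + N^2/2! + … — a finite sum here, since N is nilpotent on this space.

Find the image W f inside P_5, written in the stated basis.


the image equals g(x) = -2x^5 - 10x^4 - 19x^3 - 17x^2 - 7x

order-1 term: -10x^4 + 3x^2
order-2 term: -20x^3 + 3x
order-3 term: -20x^2 + 1
order-4 term: -10x
order-5 term: -2
the series for exp(D) f terminates at order 5
exp(D) f = -2x^5 - 10x^4 - 19x^3 - 17x^2 - 7x


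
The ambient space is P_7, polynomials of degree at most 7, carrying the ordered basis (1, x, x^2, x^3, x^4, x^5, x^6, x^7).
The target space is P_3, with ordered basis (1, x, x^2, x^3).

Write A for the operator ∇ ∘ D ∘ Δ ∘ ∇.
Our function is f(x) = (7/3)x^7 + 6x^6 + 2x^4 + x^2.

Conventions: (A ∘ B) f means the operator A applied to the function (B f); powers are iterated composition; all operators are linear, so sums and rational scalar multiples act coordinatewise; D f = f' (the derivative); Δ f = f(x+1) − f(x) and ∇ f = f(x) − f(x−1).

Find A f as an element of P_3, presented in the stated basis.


∇ f = (49/3)x^6 - 13x^5 - (25/3)x^4 + (139/3)x^3 - 53x^2 + (89/3)x - 20/3
Δ ∇ f = 98x^5 + 180x^4 + (490/3)x^3 + 204x^2 + (98/3)x + 18
D Δ ∇ f = 490x^4 + 720x^3 + 490x^2 + 408x + 98/3
∇ (D ∘ Δ) ∇ f = 1960x^3 - 780x^2 + 780x + 148

the result is g(x) = 1960x^3 - 780x^2 + 780x + 148


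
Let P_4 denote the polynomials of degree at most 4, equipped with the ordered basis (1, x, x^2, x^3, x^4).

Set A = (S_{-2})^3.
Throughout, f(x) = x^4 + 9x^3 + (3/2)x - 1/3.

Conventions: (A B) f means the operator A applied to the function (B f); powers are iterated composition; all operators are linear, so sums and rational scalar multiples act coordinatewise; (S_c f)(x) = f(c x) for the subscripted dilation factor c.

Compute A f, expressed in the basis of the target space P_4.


S_{-2} f = 16x^4 - 72x^3 - 3x - 1/3
S_{-2} S_{-2} f = 256x^4 + 576x^3 + 6x - 1/3
S_{-2} S_{-2} S_{-2} f = 4096x^4 - 4608x^3 - 12x - 1/3

the result is g(x) = 4096x^4 - 4608x^3 - 12x - 1/3


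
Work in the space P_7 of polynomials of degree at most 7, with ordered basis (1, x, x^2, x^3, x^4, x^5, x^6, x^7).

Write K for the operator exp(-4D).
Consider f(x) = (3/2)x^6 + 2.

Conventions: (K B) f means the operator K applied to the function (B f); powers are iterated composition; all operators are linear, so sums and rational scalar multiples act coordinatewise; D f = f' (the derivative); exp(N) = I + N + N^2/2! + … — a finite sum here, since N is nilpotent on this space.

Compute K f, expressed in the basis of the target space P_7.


order-1 term: -36x^5
order-2 term: 360x^4
order-3 term: -1920x^3
order-4 term: 5760x^2
order-5 term: -9216x
order-6 term: 6144
the series for exp(-4D) f terminates at order 6
exp(-4D) f = (3/2)x^6 - 36x^5 + 360x^4 - 1920x^3 + 5760x^2 - 9216x + 6146

g(x) = (3/2)x^6 - 36x^5 + 360x^4 - 1920x^3 + 5760x^2 - 9216x + 6146


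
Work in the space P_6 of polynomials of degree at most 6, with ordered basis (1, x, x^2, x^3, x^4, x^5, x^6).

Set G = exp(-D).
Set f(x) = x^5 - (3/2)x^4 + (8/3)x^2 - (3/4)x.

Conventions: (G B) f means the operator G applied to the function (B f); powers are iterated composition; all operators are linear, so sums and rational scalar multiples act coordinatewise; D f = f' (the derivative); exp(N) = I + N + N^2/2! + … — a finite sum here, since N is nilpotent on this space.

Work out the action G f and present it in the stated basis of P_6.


order-1 term: -5x^4 + 6x^3 - (16/3)x + 3/4
order-2 term: 10x^3 - 9x^2 + 8/3
order-3 term: -10x^2 + 6x
order-4 term: 5x - 3/2
order-5 term: -1
the series for exp(-D) f terminates at order 5
exp(-D) f = x^5 - (13/2)x^4 + 16x^3 - (49/3)x^2 + (59/12)x + 11/12

the image equals g(x) = x^5 - (13/2)x^4 + 16x^3 - (49/3)x^2 + (59/12)x + 11/12


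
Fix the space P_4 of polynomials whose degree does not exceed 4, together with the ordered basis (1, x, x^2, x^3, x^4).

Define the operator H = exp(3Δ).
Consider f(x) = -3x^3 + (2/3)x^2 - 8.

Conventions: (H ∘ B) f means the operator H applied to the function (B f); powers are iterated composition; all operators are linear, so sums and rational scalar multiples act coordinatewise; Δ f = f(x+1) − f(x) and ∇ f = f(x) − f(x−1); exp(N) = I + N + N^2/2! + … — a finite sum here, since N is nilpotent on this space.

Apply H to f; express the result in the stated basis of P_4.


order-1 term: -27x^2 - 23x - 7
order-2 term: -81x - 75
order-3 term: -81
the series for exp(3Δ) f terminates at order 3
exp(3Δ) f = -3x^3 - (79/3)x^2 - 104x - 171

the image equals g(x) = -3x^3 - (79/3)x^2 - 104x - 171


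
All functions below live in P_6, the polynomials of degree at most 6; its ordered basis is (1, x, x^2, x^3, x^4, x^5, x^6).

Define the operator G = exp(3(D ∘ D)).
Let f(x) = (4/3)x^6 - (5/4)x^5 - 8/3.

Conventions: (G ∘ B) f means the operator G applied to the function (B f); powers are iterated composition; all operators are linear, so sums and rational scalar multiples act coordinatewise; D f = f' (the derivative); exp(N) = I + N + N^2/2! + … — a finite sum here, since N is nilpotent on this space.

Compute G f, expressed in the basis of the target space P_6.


g(x) = (4/3)x^6 - (5/4)x^5 + 120x^4 - 75x^3 + 2160x^2 - 675x + 12952/3

order-1 term: 120x^4 - 75x^3
order-2 term: 2160x^2 - 675x
order-3 term: 4320
the series for exp(3(D ∘ D)) f terminates at order 3
exp(3(D ∘ D)) f = (4/3)x^6 - (5/4)x^5 + 120x^4 - 75x^3 + 2160x^2 - 675x + 12952/3


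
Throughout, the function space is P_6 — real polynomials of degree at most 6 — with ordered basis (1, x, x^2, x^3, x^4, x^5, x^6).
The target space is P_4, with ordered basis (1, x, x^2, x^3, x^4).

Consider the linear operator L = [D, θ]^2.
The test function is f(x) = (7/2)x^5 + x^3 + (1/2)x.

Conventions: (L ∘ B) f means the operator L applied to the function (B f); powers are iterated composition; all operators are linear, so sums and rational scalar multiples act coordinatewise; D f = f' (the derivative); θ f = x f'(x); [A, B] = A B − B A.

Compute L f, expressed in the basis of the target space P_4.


θ f = (35/2)x^5 + 3x^3 + (1/2)x
D θ f = (175/2)x^4 + 9x^2 + 1/2
D f = (35/2)x^4 + 3x^2 + 1/2
θ D f = 70x^4 + 6x^2
[D, θ] f = (35/2)x^4 + 3x^2 + 1/2
θ [D, θ] f = 70x^4 + 6x^2
D θ [D, θ] f = 280x^3 + 12x
D [D, θ] f = 70x^3 + 6x
θ D [D, θ] f = 210x^3 + 6x
[D, θ] [D, θ] f = 70x^3 + 6x

the result is g(x) = 70x^3 + 6x


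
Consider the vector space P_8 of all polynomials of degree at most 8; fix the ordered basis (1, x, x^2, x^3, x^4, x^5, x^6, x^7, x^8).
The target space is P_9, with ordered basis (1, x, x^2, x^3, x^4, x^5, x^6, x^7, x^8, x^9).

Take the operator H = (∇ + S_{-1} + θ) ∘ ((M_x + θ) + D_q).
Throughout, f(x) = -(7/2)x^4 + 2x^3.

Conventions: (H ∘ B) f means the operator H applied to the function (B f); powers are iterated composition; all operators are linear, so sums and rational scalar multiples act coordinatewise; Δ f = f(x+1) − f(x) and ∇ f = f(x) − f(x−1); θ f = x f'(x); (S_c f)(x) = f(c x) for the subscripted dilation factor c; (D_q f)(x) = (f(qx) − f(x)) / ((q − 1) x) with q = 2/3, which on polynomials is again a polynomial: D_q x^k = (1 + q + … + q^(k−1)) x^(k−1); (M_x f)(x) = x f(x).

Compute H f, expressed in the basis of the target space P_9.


g(x) = -14x^5 - (155/2)x^4 - (482/27)x^3 + (763/18)x^2 - (133/9)x + 50/27

M_x f = -(7/2)x^5 + 2x^4
θ f = -14x^4 + 6x^3
(M_x + θ) f = -(7/2)x^5 - 12x^4 + 6x^3
D_q f = -(455/54)x^3 + (38/9)x^2
((M_x + θ) + D_q) f = -(7/2)x^5 - 12x^4 - (131/54)x^3 + (38/9)x^2
∇ ((M_x + θ) + D_q) f = -(35/2)x^4 - 13x^3 + (535/18)x^2 - (133/9)x + 50/27
S_{-1} ((M_x + θ) + D_q) f = (7/2)x^5 - 12x^4 + (131/54)x^3 + (38/9)x^2
θ ((M_x + θ) + D_q) f = -(35/2)x^5 - 48x^4 - (131/18)x^3 + (76/9)x^2
(∇ + S_{-1} + θ) ((M_x + θ) + D_q) f = -14x^5 - (155/2)x^4 - (482/27)x^3 + (763/18)x^2 - (133/9)x + 50/27


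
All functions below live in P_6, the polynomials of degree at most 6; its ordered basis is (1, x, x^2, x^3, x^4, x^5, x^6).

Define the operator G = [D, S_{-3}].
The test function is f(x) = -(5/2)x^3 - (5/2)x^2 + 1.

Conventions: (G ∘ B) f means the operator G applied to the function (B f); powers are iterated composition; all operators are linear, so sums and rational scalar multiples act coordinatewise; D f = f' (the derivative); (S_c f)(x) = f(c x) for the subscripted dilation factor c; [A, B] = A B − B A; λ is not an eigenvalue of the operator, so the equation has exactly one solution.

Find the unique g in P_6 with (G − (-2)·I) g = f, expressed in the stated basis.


g(x) = -(5/4)x^3 - (275/4)x^2 + 825x + 3301/2

write g with unknown coordinates in the stated basis and equate coefficients in (G − (-2)·I) g = f
solving from the highest basis element down gives g = -(5/4)x^3 - (275/4)x^2 + 825x + 3301/2
check: G g = 135x^2 - 1650x - 3300
so G g − (-2)·g = -(5/2)x^3 - (5/2)x^2 + 1 = f ✓


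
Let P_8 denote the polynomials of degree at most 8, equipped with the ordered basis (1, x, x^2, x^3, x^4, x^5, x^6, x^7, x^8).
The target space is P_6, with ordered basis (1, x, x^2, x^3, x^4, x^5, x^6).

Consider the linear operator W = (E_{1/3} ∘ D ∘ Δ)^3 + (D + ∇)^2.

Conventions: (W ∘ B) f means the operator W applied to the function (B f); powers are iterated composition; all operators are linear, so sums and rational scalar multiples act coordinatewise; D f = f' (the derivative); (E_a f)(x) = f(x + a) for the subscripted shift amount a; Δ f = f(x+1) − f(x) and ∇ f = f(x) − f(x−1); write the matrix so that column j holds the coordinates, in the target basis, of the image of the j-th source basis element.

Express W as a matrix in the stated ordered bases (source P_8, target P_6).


image of 1: 0
image of x: 0
image of x^2: 8
image of x^3: 24x - 12
image of x^4: 48x^2 - 48x + 22
image of x^5: 80x^3 - 120x^2 + 110x - 40
image of x^6: 120x^4 - 240x^3 + 330x^2 - 240x + 794
image of x^7: 168x^5 - 420x^4 + 770x^3 - 840x^2 + 5558x + 12460
image of x^8: 224x^6 - 672x^5 + 1540x^4 - 2240x^3 + 22232x^2 + 99680x + 131310
each image's coordinates form column j of the matrix

the matrix is [[0, 0, 8, -12, 22, -40, 794, 12460, 131310]; [0, 0, 0, 24, -48, 110, -240, 5558, 99680]; [0, 0, 0, 0, 48, -120, 330, -840, 22232]; [0, 0, 0, 0, 0, 80, -240, 770, -2240]; [0, 0, 0, 0, 0, 0, 120, -420, 1540]; [0, 0, 0, 0, 0, 0, 0, 168, -672]; [0, 0, 0, 0, 0, 0, 0, 0, 224]] (rows listed top to bottom)


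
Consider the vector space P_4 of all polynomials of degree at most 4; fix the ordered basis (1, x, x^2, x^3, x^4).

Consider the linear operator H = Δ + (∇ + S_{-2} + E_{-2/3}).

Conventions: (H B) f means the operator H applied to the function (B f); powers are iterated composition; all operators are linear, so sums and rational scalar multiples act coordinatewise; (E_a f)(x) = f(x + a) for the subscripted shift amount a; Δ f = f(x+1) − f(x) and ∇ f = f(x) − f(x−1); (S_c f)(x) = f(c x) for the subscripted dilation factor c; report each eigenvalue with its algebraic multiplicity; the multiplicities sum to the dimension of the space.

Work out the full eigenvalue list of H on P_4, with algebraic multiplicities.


λ = -7 (multiplicity 1), λ = -1 (multiplicity 1), λ = 2 (multiplicity 1), λ = 5 (multiplicity 1), λ = 17 (multiplicity 1)

image of 1: 2
image of x: -x + 4/3
image of x^2: 5x^2 + (8/3)x + 4/9
image of x^3: -7x^3 + 4x^2 + (4/3)x + 46/27
image of x^4: 17x^4 + (16/3)x^3 + (8/3)x^2 + (184/27)x + 16/81
the matrix is upper triangular; its diagonal is (2, -1, 5, -7, 17)
for a triangular matrix the eigenvalues are the diagonal entries, with algebraic multiplicity their repetition count


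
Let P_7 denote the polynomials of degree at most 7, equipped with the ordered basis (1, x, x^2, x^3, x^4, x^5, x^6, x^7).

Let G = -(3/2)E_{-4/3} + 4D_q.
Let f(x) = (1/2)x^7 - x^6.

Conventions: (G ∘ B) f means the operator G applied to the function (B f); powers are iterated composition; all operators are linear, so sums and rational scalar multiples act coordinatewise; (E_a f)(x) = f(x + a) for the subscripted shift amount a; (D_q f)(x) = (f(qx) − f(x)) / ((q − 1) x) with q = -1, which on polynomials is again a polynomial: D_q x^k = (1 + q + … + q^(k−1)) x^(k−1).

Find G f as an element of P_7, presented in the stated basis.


E_{-4/3} f = (1/2)x^7 - (17/3)x^6 + (80/3)x^5 - (1840/27)x^4 + (8320/81)x^3 - (7424/81)x^2 + (32768/729)x - 20480/2187
(-(3/2)E_{-4/3}) f = -(3/4)x^7 + (17/2)x^6 - 40x^5 + (920/9)x^4 - (4160/27)x^3 + (3712/27)x^2 - (16384/243)x + 10240/729
D_q f = (1/2)x^6
(4D_q) f = 2x^6
(-(3/2)E_{-4/3} + 4D_q) f = -(3/4)x^7 + (21/2)x^6 - 40x^5 + (920/9)x^4 - (4160/27)x^3 + (3712/27)x^2 - (16384/243)x + 10240/729

the result is g(x) = -(3/4)x^7 + (21/2)x^6 - 40x^5 + (920/9)x^4 - (4160/27)x^3 + (3712/27)x^2 - (16384/243)x + 10240/729


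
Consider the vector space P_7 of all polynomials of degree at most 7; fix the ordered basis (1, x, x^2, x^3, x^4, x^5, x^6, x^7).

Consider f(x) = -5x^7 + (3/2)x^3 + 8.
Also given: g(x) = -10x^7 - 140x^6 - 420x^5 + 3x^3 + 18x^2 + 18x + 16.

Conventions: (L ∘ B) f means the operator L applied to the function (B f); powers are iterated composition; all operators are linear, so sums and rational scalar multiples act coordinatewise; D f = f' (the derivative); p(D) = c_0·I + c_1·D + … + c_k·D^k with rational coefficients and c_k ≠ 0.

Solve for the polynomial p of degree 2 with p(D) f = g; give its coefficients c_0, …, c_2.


D^0 f = -5x^7 + (3/2)x^3 + 8
D^1 f = -35x^6 + (9/2)x^2
D^2 f = -210x^5 + 9x
matching coefficients of g against c_0 f + c_1 Df + … from the top degree down determines the c_i
solution: c_0 = 2, c_1 = 4, c_2 = 2

c_0 = 2, c_1 = 4, c_2 = 2


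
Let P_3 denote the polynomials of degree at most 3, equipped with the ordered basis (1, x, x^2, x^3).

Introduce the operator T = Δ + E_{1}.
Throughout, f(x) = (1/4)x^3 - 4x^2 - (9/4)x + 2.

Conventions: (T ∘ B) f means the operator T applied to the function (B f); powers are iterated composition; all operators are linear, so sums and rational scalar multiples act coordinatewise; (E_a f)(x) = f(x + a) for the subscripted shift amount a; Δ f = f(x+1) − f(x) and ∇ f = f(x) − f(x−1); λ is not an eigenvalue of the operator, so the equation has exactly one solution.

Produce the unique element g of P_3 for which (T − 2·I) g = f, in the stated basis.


write g with unknown coordinates in the stated basis and equate coefficients in (T − 2·I) g = f
solving from the highest basis element down gives g = -(1/4)x^3 + (5/2)x^2 + (43/4)x + 24
check: T g = -(1/4)x^3 + x^2 + (77/4)x + 50
so T g − 2·g = (1/4)x^3 - 4x^2 - (9/4)x + 2 = f ✓

g(x) = -(1/4)x^3 + (5/2)x^2 + (43/4)x + 24


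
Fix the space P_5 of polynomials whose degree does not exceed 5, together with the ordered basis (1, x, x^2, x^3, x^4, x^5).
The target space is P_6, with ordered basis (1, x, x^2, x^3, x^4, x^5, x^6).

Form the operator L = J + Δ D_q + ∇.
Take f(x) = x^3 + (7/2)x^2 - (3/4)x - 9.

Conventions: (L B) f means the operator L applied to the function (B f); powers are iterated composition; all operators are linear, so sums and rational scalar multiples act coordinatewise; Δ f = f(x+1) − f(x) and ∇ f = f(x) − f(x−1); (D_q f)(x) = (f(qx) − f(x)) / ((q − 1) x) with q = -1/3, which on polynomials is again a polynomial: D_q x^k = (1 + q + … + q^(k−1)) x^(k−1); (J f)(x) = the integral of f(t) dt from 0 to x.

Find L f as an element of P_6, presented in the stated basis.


the image equals g(x) = (1/4)x^4 + (7/6)x^3 + (21/8)x^2 - (31/9)x - 5/36

J f = (1/4)x^4 + (7/6)x^3 - (3/8)x^2 - 9x
D_q f = (7/9)x^2 + (7/3)x - 3/4
Δ D_q f = (14/9)x + 28/9
∇ f = 3x^2 + 4x - 13/4
(J + Δ D_q + ∇) f = (1/4)x^4 + (7/6)x^3 + (21/8)x^2 - (31/9)x - 5/36


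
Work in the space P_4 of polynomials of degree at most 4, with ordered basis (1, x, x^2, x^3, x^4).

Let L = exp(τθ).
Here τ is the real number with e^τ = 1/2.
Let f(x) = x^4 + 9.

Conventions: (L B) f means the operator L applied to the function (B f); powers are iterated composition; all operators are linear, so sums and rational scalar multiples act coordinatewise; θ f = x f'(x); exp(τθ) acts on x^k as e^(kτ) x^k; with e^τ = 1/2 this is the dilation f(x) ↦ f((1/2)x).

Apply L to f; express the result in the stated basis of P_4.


exp(τθ) x^k = e^(kτ) x^k; with e^τ = 1/2 this sends x^k to (1/2)^k x^k
x^4 ↦ 1/16 x^4
applying this coordinatewise to f: exp(τθ) f = (1/16)x^4 + 9

the image equals g(x) = (1/16)x^4 + 9


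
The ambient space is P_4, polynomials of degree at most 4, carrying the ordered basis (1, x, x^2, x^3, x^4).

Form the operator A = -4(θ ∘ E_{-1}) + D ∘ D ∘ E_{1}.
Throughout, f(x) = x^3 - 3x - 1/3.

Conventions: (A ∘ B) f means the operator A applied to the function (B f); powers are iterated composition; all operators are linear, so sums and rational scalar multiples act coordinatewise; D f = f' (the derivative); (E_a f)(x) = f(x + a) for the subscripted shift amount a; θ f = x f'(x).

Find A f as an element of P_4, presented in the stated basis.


E_{-1} f = x^3 - 3x^2 + 5/3
θ E_{-1} f = 3x^3 - 6x^2
(-4(θ ∘ E_{-1})) f = -12x^3 + 24x^2
E_{1} f = x^3 + 3x^2 - 7/3
D E_{1} f = 3x^2 + 6x
D D E_{1} f = 6x + 6
(-4(θ ∘ E_{-1}) + D ∘ D ∘ E_{1}) f = -12x^3 + 24x^2 + 6x + 6

the image equals g(x) = -12x^3 + 24x^2 + 6x + 6


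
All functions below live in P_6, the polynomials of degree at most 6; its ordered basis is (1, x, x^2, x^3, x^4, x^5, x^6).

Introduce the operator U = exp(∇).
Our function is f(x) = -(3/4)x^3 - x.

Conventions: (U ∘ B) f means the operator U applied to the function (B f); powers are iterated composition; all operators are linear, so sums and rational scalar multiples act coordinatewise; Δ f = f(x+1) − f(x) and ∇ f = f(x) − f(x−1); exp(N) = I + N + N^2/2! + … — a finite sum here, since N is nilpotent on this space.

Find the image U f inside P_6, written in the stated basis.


the result is g(x) = -(3/4)x^3 - (9/4)x^2 - x - 1/4

order-1 term: -(9/4)x^2 + (9/4)x - 7/4
order-2 term: -(9/4)x + 9/4
order-3 term: -3/4
the series for exp(∇) f terminates at order 3
exp(∇) f = -(3/4)x^3 - (9/4)x^2 - x - 1/4


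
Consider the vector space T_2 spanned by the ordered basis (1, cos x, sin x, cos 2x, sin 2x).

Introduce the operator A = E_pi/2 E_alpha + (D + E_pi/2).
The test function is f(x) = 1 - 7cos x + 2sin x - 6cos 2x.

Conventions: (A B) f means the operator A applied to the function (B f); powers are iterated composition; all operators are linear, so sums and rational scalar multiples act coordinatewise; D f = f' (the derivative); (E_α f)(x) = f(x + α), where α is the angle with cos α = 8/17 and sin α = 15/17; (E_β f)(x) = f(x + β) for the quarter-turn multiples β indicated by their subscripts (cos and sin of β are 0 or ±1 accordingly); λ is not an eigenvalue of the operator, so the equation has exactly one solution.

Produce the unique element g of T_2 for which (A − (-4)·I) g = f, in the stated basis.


the result is g(x) = 1/6 - (455/269)cos x - (188/269)sin x - (1542/1013)cos 2x - (507/1013)sin 2x

write g with unknown coordinates in the stated basis and equate coefficients in (A − (-4)·I) g = f
solving from the highest basis element down gives g = 1/6 - (455/269)cos x - (188/269)sin x - (1542/1013)cos 2x - (507/1013)sin 2x
check: A g = 1/3 - (63/269)cos x + (1290/269)sin x + (90/1013)cos 2x + (2028/1013)sin 2x
so A g − (-4)·g = 1 - 7cos x + 2sin x - 6cos 2x = f ✓


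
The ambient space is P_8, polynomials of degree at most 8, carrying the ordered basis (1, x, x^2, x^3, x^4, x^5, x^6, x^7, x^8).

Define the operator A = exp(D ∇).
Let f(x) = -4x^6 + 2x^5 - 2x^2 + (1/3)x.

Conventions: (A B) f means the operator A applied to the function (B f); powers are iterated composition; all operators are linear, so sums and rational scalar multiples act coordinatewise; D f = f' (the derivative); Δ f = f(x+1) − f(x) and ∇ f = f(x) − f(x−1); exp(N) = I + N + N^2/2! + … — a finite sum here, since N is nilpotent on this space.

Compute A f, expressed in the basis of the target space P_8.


g(x) = -4x^6 + 2x^5 - 120x^4 + 280x^3 - 1022x^2 + (5161/3)x - 1478

order-1 term: -120x^4 + 280x^3 - 300x^2 + 160x - 38
order-2 term: -720x^2 + 1560x - 960
order-3 term: -480
the series for exp(D ∇) f terminates at order 3
exp(D ∇) f = -4x^6 + 2x^5 - 120x^4 + 280x^3 - 1022x^2 + (5161/3)x - 1478


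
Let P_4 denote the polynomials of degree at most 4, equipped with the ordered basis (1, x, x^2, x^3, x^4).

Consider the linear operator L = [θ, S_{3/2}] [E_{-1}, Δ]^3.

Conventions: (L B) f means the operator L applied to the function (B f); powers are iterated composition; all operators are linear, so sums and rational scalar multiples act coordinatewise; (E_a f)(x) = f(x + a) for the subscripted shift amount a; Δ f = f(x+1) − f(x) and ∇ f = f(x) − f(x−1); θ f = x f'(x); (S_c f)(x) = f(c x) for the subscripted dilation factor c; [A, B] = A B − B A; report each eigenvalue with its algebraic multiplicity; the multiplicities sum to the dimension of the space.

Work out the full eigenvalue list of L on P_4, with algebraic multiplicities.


λ = 0 (multiplicity 5)

image of 1: 0
image of x: 0
image of x^2: 0
image of x^3: 0
image of x^4: 0
the matrix is upper triangular; its diagonal is (0, 0, 0, 0, 0)
for a triangular matrix the eigenvalues are the diagonal entries, with algebraic multiplicity their repetition count


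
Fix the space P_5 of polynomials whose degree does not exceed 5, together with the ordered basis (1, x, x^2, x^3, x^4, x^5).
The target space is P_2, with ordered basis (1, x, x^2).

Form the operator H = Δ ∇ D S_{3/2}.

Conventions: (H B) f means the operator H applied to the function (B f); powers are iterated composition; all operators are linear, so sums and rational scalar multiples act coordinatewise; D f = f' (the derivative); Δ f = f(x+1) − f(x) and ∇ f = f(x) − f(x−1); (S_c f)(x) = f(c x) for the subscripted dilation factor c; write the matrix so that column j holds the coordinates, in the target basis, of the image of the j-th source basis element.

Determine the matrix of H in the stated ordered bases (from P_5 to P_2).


image of 1: 0
image of x: 0
image of x^2: 0
image of x^3: 81/4
image of x^4: (243/2)x
image of x^5: (3645/8)x^2 + 1215/16
each image's coordinates form column j of the matrix

the matrix is [[0, 0, 0, 81/4, 0, 1215/16]; [0, 0, 0, 0, 243/2, 0]; [0, 0, 0, 0, 0, 3645/8]] (rows listed top to bottom)


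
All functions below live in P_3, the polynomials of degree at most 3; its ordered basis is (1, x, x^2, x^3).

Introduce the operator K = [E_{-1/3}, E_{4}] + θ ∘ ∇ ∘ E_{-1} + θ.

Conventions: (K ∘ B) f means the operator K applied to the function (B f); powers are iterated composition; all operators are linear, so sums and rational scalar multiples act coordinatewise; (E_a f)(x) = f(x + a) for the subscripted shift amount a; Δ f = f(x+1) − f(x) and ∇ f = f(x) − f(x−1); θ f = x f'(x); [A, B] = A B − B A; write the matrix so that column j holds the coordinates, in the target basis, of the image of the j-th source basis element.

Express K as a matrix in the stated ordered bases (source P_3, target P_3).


image of 1: 0
image of x: x
image of x^2: 2x^2 + 2x
image of x^3: 3x^3 + 6x^2 - 9x
each image's coordinates form column j of the matrix

the matrix is [[0, 0, 0, 0]; [0, 1, 2, -9]; [0, 0, 2, 6]; [0, 0, 0, 3]] (rows listed top to bottom)


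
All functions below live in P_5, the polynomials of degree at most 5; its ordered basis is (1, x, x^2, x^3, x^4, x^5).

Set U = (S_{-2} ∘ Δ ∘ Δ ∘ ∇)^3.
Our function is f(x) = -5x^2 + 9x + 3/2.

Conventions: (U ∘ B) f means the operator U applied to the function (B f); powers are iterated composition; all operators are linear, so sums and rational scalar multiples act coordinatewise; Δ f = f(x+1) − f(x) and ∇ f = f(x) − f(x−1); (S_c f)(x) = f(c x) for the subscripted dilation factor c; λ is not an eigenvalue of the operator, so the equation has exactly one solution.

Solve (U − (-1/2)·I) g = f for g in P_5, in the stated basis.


the result is g(x) = -10x^2 + 18x + 3

write g with unknown coordinates in the stated basis and equate coefficients in (U − (-1/2)·I) g = f
solving from the highest basis element down gives g = -10x^2 + 18x + 3
check: U g = 0
so U g − (-1/2)·g = -5x^2 + 9x + 3/2 = f ✓


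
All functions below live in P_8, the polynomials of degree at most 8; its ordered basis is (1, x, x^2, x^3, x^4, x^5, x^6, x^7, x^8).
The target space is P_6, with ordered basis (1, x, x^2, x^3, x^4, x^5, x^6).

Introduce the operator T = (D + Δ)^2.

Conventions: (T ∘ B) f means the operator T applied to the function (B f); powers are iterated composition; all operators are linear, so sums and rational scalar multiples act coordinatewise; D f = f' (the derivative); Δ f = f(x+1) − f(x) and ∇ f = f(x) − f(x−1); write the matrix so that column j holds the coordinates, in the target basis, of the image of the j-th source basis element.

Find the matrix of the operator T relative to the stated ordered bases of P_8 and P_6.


the matrix is [[0, 0, 8, 12, 22, 40, 74, 140, 270]; [0, 0, 0, 24, 48, 110, 240, 518, 1120]; [0, 0, 0, 0, 48, 120, 330, 840, 2072]; [0, 0, 0, 0, 0, 80, 240, 770, 2240]; [0, 0, 0, 0, 0, 0, 120, 420, 1540]; [0, 0, 0, 0, 0, 0, 0, 168, 672]; [0, 0, 0, 0, 0, 0, 0, 0, 224]] (rows listed top to bottom)

image of 1: 0
image of x: 0
image of x^2: 8
image of x^3: 24x + 12
image of x^4: 48x^2 + 48x + 22
image of x^5: 80x^3 + 120x^2 + 110x + 40
image of x^6: 120x^4 + 240x^3 + 330x^2 + 240x + 74
image of x^7: 168x^5 + 420x^4 + 770x^3 + 840x^2 + 518x + 140
image of x^8: 224x^6 + 672x^5 + 1540x^4 + 2240x^3 + 2072x^2 + 1120x + 270
each image's coordinates form column j of the matrix


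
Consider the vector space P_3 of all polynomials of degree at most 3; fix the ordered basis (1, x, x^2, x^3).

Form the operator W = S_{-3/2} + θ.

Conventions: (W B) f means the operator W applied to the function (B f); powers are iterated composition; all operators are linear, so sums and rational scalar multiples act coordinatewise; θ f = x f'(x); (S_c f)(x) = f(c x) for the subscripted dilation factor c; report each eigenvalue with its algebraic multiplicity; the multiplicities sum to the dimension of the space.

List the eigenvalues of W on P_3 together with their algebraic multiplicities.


image of 1: 1
image of x: -(1/2)x
image of x^2: (17/4)x^2
image of x^3: -(3/8)x^3
the matrix is upper triangular; its diagonal is (1, -1/2, 17/4, -3/8)
for a triangular matrix the eigenvalues are the diagonal entries, with algebraic multiplicity their repetition count

λ = -1/2 (multiplicity 1), λ = -3/8 (multiplicity 1), λ = 1 (multiplicity 1), λ = 17/4 (multiplicity 1)


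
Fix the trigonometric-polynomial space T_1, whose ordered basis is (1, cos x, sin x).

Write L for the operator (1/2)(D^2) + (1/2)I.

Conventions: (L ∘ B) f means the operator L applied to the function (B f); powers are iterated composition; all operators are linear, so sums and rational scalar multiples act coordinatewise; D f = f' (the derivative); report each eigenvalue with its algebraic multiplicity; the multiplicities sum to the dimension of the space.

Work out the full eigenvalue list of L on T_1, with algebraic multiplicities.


image of 1: 1/2
image of cos x: 0
image of sin x: 0
the matrix is diagonal; its diagonal is (1/2, 0, 0)
for a triangular matrix the eigenvalues are the diagonal entries, with algebraic multiplicity their repetition count

λ = 0 (multiplicity 2), λ = 1/2 (multiplicity 1)


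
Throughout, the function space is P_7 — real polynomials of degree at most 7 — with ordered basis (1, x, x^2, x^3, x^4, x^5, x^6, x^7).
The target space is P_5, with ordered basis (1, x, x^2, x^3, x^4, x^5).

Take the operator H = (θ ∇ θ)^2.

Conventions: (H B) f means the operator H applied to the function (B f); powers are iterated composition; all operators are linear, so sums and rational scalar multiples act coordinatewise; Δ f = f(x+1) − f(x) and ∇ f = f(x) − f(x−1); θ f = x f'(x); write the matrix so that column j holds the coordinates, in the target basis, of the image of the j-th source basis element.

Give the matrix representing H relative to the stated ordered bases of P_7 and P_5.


the matrix is [[0, 0, 0, 0, 0, 0, 0, 0]; [0, 0, 0, 72, -624, 3350, -14220, 52430]; [0, 0, 0, 0, 864, -7500, 41760, -186690]; [0, 0, 0, 0, 0, 4800, -44280, 263130]; [0, 0, 0, 0, 0, 0, 18000, -179340]; [0, 0, 0, 0, 0, 0, 0, 52920]] (rows listed top to bottom)

image of 1: 0
image of x: 0
image of x^2: 0
image of x^3: 72x
image of x^4: 864x^2 - 624x
image of x^5: 4800x^3 - 7500x^2 + 3350x
image of x^6: 18000x^4 - 44280x^3 + 41760x^2 - 14220x
image of x^7: 52920x^5 - 179340x^4 + 263130x^3 - 186690x^2 + 52430x
each image's coordinates form column j of the matrix


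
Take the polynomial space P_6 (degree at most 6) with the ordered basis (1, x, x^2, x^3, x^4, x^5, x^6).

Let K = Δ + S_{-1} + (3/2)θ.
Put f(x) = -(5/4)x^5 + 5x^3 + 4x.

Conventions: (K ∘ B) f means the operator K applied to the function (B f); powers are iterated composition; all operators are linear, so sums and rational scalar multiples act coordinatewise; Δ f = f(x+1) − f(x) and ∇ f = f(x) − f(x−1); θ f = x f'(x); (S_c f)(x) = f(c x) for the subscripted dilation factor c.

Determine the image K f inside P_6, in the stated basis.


Δ f = -(25/4)x^4 - (25/2)x^3 + (5/2)x^2 + (35/4)x + 31/4
S_{-1} f = (5/4)x^5 - 5x^3 - 4x
θ f = -(25/4)x^5 + 15x^3 + 4x
((3/2)θ) f = -(75/8)x^5 + (45/2)x^3 + 6x
(Δ + S_{-1} + (3/2)θ) f = -(65/8)x^5 - (25/4)x^4 + 5x^3 + (5/2)x^2 + (43/4)x + 31/4

the result is g(x) = -(65/8)x^5 - (25/4)x^4 + 5x^3 + (5/2)x^2 + (43/4)x + 31/4


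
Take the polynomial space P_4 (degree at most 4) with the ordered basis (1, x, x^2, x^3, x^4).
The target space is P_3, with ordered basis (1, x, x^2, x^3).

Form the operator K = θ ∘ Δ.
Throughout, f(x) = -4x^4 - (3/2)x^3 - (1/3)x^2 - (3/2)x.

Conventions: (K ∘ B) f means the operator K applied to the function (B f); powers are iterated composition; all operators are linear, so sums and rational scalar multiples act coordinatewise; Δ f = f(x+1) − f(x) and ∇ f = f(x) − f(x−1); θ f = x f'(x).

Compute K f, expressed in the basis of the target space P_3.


Δ f = -16x^3 - (57/2)x^2 - (127/6)x - 22/3
θ Δ f = -48x^3 - 57x^2 - (127/6)x

g(x) = -48x^3 - 57x^2 - (127/6)x


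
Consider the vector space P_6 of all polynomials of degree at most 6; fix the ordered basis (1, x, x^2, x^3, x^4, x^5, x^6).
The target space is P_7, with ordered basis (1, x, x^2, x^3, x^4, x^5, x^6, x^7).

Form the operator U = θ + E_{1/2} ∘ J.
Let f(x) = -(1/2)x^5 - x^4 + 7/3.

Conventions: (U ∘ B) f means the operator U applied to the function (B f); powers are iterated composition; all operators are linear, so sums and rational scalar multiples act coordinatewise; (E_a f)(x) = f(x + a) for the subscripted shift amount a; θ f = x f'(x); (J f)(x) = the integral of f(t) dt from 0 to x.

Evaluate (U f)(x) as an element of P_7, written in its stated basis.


g(x) = -(1/12)x^6 - (59/20)x^5 - (77/16)x^4 - (17/24)x^3 - (21/64)x^2 + (433/192)x + 4451/3840

θ f = -(5/2)x^5 - 4x^4
J f = -(1/12)x^6 - (1/5)x^5 + (7/3)x
E_{1/2} J f = -(1/12)x^6 - (9/20)x^5 - (13/16)x^4 - (17/24)x^3 - (21/64)x^2 + (433/192)x + 4451/3840
(θ + E_{1/2} ∘ J) f = -(1/12)x^6 - (59/20)x^5 - (77/16)x^4 - (17/24)x^3 - (21/64)x^2 + (433/192)x + 4451/3840


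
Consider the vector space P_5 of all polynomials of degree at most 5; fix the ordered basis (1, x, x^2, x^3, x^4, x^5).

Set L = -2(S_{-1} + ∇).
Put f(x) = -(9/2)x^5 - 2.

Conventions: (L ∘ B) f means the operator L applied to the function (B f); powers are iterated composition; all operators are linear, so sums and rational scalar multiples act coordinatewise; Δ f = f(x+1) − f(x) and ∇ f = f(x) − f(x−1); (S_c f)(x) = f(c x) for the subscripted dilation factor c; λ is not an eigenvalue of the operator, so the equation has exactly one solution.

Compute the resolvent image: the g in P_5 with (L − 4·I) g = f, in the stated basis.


write g with unknown coordinates in the stated basis and equate coefficients in (L − 4·I) g = f
solving from the highest basis element down gives g = (9/4)x^5 - (15/4)x^4 + (75/2)x^3 - (105/2)x^2 + (975/4)x - 1355/12
check: L g = (9/2)x^5 - 15x^4 + 150x^3 - 210x^2 + 975x - 1361/3
so L g − 4·g = -(9/2)x^5 - 2 = f ✓

the image equals g(x) = (9/4)x^5 - (15/4)x^4 + (75/2)x^3 - (105/2)x^2 + (975/4)x - 1355/12


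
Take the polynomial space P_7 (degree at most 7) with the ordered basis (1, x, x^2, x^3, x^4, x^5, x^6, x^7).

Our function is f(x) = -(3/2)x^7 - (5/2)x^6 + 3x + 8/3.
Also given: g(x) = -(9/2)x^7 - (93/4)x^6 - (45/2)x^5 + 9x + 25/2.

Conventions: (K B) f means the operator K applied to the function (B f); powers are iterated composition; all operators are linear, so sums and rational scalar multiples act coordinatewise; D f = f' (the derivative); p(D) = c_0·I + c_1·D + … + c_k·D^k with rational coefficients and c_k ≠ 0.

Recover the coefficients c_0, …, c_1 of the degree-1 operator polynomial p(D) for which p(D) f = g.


D^0 f = -(3/2)x^7 - (5/2)x^6 + 3x + 8/3
D^1 f = -(21/2)x^6 - 15x^5 + 3
matching coefficients of g against c_0 f + c_1 Df + … from the top degree down determines the c_i
solution: c_0 = 3, c_1 = 3/2

p(D) = 3·I + (3/2)·D, i.e. c_0 = 3, c_1 = 3/2


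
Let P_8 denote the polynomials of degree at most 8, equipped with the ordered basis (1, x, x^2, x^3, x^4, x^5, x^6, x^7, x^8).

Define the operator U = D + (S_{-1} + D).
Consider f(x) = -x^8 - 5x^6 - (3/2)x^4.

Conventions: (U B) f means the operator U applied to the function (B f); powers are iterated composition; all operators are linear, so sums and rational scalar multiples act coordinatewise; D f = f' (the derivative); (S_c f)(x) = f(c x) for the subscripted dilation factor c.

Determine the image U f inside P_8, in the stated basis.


D f = -8x^7 - 30x^5 - 6x^3
S_{-1} f = -x^8 - 5x^6 - (3/2)x^4
D f = -8x^7 - 30x^5 - 6x^3
(S_{-1} + D) f = -x^8 - 8x^7 - 5x^6 - 30x^5 - (3/2)x^4 - 6x^3
(D + (S_{-1} + D)) f = -x^8 - 16x^7 - 5x^6 - 60x^5 - (3/2)x^4 - 12x^3

g(x) = -x^8 - 16x^7 - 5x^6 - 60x^5 - (3/2)x^4 - 12x^3


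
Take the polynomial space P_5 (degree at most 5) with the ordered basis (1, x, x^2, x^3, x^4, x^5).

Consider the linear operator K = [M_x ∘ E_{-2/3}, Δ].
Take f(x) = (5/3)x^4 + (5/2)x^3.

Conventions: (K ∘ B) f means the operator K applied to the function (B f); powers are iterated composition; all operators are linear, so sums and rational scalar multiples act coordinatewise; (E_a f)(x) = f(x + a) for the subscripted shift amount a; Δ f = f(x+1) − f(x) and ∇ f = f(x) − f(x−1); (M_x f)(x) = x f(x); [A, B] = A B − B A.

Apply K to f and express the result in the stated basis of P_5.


the image equals g(x) = -(5/3)x^4 - (85/18)x^3 - (65/18)x^2 - (175/162)x - 55/486

Δ f = (20/3)x^3 + (35/2)x^2 + (85/6)x + 25/6
E_{-2/3} Δ f = (20/3)x^3 + (25/6)x^2 - (5/18)x + 85/162
M_x E_{-2/3} Δ f = (20/3)x^4 + (25/6)x^3 - (5/18)x^2 + (85/162)x
E_{-2/3} f = (5/3)x^4 - (35/18)x^3 - (5/9)x^2 + (110/81)x - 100/243
M_x E_{-2/3} f = (5/3)x^5 - (35/18)x^4 - (5/9)x^3 + (110/81)x^2 - (100/243)x
Δ (M_x ∘ E_{-2/3}) f = (25/3)x^4 + (80/9)x^3 + (10/3)x^2 + (130/81)x + 55/486
[M_x ∘ E_{-2/3}, Δ] f = -(5/3)x^4 - (85/18)x^3 - (65/18)x^2 - (175/162)x - 55/486


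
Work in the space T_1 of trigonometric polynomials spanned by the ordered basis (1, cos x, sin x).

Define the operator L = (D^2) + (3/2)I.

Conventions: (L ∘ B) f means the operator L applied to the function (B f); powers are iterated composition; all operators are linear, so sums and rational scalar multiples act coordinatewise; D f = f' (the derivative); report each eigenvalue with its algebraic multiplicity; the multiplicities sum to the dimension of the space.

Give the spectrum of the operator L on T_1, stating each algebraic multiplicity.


λ = 1/2 (multiplicity 2), λ = 3/2 (multiplicity 1)

image of 1: 3/2
image of cos x: (1/2)cos x
image of sin x: (1/2)sin x
the matrix is diagonal; its diagonal is (3/2, 1/2, 1/2)
for a triangular matrix the eigenvalues are the diagonal entries, with algebraic multiplicity their repetition count


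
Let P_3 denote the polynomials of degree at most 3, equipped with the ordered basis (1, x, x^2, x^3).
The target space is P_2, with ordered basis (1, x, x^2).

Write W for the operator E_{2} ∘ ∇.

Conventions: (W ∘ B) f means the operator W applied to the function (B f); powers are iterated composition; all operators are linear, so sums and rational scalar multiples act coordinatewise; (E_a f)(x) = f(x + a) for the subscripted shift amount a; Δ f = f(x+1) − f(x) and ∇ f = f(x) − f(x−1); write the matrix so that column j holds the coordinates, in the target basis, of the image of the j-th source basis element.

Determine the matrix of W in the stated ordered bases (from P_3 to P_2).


the matrix is [[0, 1, 3, 7]; [0, 0, 2, 9]; [0, 0, 0, 3]] (rows listed top to bottom)

image of 1: 0
image of x: 1
image of x^2: 2x + 3
image of x^3: 3x^2 + 9x + 7
each image's coordinates form column j of the matrix


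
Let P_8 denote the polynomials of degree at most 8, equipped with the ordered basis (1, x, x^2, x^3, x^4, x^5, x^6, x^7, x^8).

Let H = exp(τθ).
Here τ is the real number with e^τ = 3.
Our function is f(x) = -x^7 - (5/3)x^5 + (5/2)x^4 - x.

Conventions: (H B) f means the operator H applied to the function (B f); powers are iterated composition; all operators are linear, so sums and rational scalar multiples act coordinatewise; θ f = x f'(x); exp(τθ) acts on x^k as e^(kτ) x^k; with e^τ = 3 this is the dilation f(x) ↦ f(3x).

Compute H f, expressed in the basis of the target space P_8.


exp(τθ) x^k = e^(kτ) x^k; with e^τ = 3 this sends x^k to 3^k x^k
x ↦ 3 x
x^4 ↦ 81 x^4
x^5 ↦ 243 x^5
x^7 ↦ 2187 x^7
applying this coordinatewise to f: exp(τθ) f = -2187x^7 - 405x^5 + (405/2)x^4 - 3x

g(x) = -2187x^7 - 405x^5 + (405/2)x^4 - 3x
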